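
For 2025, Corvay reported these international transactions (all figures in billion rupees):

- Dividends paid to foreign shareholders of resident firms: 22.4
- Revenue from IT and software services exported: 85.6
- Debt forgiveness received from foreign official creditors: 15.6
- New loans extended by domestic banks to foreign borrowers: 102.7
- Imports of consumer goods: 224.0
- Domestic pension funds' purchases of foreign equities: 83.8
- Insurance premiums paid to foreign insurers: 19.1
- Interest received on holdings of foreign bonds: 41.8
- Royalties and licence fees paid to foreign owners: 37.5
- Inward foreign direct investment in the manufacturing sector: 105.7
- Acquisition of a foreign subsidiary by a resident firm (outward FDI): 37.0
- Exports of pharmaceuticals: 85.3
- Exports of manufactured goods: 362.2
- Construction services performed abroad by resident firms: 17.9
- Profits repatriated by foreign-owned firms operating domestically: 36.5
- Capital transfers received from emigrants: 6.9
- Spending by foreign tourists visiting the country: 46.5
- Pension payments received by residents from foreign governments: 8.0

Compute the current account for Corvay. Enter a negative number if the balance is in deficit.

Goods: 362.2 - 224.0 + 85.3 = 223.5
Services: 46.5 + 85.6 + 17.9 - 19.1 - 37.5 = 93.4
Primary income: 41.8 - 22.4 - 36.5 = -17.1
Secondary income: 8.0
Current account = 223.5 + 93.4 + (-17.1) + 8.0 = 307.8
(Excluded from the current account — capital account: debt forgiveness received from foreign official creditors 15.6, capital transfers received from emigrants 6.9; financial account: new loans extended by domestic banks to foreign borrowers 102.7, domestic pension funds' purchases of foreign equities 83.8, inward foreign direct investment in the manufacturing sector 105.7, acquisition of a foreign subsidiary by a resident firm (outward FDI) 37.0.)

307.8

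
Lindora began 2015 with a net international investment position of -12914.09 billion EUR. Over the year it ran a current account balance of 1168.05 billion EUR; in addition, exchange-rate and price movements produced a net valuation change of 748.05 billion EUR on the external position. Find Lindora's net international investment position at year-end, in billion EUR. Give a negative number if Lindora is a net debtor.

Change in NIIP = current account + net valuation change = 1168.05 + 748.05 = 1916.10
End-of-year NIIP = -12914.09 + 1916.10 = -10997.99

-10997.99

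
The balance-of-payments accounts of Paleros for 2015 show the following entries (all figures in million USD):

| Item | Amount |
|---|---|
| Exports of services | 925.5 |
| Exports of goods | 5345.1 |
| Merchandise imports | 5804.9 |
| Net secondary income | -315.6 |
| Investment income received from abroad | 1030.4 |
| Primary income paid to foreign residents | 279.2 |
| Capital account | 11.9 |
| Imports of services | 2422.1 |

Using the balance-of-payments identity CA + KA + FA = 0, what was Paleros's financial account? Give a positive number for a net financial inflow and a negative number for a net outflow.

1508.9

Goods balance = 5345.1 - 5804.9 = -459.8
Services balance = 925.5 - 2422.1 = -1496.6
Trade balance (goods + services) = -459.8 + (-1496.6) = -1956.4
Net primary income = 1030.4 - 279.2 = 751.2
Net secondary income = -315.6
Current account = -1956.4 + 751.2 + (-315.6) = -1520.8
Financial account = -(-1520.8 + 11.9) = 1508.9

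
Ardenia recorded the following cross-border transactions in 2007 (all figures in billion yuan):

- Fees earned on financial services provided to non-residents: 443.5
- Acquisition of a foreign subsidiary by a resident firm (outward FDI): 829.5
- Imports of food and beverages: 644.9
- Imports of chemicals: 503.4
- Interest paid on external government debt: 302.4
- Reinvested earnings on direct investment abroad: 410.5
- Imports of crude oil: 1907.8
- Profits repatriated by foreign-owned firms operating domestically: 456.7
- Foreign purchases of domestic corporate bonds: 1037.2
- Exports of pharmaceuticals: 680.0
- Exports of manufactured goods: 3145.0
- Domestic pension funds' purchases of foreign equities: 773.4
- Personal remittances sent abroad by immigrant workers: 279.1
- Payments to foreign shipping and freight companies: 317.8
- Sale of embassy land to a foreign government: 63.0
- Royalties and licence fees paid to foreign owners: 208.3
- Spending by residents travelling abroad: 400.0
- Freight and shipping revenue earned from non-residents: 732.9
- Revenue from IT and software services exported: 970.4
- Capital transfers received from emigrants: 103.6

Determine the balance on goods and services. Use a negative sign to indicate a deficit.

Goods: -644.9 - 1907.8 - 503.4 + 680.0 + 3145.0 = 768.9
Services: 970.4 - 208.3 - 400.0 - 317.8 + 732.9 + 443.5 = 1220.7
Trade balance = 768.9 + 1220.7 = 1989.6
(Excluded from the trade balance — financial account: acquisition of a foreign subsidiary by a resident firm (outward FDI) 829.5, foreign purchases of domestic corporate bonds 1037.2, domestic pension funds' purchases of foreign equities 773.4; primary income: interest paid on external government debt 302.4, reinvested earnings on direct investment abroad 410.5, profits repatriated by foreign-owned firms operating domestically 456.7; secondary income: personal remittances sent abroad by immigrant workers 279.1; capital account: sale of embassy land to a foreign government 63.0, capital transfers received from emigrants 103.6.)

1989.6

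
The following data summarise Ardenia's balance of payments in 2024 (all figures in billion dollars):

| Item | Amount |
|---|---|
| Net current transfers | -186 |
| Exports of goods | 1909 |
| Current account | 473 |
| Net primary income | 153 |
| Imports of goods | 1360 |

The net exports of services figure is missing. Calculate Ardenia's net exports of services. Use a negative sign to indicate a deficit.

Current account = goods balance + services balance + net primary income + net secondary income
Sum of the known components = 516
Net exports of services = CA - (known components) = 473 - 516 = -43

-43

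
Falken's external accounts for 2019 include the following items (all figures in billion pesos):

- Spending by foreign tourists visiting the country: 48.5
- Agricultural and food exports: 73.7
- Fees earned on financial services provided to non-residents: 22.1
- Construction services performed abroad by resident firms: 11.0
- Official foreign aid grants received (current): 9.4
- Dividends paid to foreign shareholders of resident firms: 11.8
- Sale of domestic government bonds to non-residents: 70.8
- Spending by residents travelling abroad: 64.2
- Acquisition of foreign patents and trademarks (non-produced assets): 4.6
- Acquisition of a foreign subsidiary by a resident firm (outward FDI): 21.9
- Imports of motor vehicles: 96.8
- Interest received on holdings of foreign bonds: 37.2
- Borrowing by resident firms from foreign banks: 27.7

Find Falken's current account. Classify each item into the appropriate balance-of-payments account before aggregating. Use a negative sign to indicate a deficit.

29.1

Goods: 73.7 - 96.8 = -23.1
Services: 22.1 + 48.5 + 11.0 - 64.2 = 17.4
Primary income: 37.2 - 11.8 = 25.4
Secondary income: 9.4
Current account = (-23.1) + 17.4 + 25.4 + 9.4 = 29.1
(Excluded from the current account — financial account: sale of domestic government bonds to non-residents 70.8, acquisition of a foreign subsidiary by a resident firm (outward FDI) 21.9, borrowing by resident firms from foreign banks 27.7; capital account: acquisition of foreign patents and trademarks (non-produced assets) 4.6.)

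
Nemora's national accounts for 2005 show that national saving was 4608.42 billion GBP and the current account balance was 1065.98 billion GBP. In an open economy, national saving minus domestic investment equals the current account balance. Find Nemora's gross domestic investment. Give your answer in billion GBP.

3542.44

I = S - CA = 4608.42 - 1065.98 = 3542.44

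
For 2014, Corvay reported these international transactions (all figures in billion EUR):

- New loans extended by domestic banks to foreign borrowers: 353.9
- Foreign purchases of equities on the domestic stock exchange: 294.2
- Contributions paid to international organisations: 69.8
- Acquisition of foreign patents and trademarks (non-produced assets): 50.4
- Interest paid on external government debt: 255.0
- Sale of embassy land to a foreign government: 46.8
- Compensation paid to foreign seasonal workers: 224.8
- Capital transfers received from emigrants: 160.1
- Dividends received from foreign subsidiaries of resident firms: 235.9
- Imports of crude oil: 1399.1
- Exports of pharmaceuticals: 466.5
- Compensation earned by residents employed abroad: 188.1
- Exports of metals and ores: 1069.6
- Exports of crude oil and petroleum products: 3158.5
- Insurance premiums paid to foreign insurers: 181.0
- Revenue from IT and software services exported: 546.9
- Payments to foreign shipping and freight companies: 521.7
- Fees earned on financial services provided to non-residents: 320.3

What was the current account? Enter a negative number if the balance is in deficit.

3334.4

Goods: 1069.6 + 3158.5 + 466.5 - 1399.1 = 3295.5
Services: -181.0 - 521.7 + 320.3 + 546.9 = 164.5
Primary income: 188.1 - 224.8 - 255.0 + 235.9 = -55.8
Secondary income: -69.8
Current account = 3295.5 + 164.5 + (-55.8) + (-69.8) = 3334.4
(Excluded from the current account — financial account: new loans extended by domestic banks to foreign borrowers 353.9, foreign purchases of equities on the domestic stock exchange 294.2; capital account: acquisition of foreign patents and trademarks (non-produced assets) 50.4, sale of embassy land to a foreign government 46.8, capital transfers received from emigrants 160.1.)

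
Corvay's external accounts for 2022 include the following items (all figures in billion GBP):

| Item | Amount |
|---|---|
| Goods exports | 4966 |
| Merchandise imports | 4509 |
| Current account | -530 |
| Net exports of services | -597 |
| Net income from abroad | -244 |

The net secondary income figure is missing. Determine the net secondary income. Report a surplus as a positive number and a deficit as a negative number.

Current account = goods balance + services balance + net primary income + net secondary income
Sum of the known components = -384
Net secondary income = CA - (known components) = -530 - (-384) = -146

-146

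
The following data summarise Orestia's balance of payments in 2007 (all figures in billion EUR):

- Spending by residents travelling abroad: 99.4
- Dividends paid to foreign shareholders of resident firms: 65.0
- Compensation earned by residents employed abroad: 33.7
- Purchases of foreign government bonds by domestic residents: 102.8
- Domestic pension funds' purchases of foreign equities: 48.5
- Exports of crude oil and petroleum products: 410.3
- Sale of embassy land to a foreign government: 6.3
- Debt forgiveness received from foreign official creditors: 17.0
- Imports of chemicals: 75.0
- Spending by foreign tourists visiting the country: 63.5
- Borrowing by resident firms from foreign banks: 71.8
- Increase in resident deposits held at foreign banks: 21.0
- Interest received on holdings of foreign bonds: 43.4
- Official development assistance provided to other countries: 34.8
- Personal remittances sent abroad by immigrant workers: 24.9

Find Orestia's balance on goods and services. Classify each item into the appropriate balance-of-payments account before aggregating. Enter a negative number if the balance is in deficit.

299.4

Goods: -75.0 + 410.3 = 335.3
Services: -99.4 + 63.5 = -35.9
Trade balance = 335.3 + (-35.9) = 299.4
(Excluded from the trade balance — primary income: dividends paid to foreign shareholders of resident firms 65.0, compensation earned by residents employed abroad 33.7, interest received on holdings of foreign bonds 43.4; financial account: purchases of foreign government bonds by domestic residents 102.8, domestic pension funds' purchases of foreign equities 48.5, borrowing by resident firms from foreign banks 71.8, increase in resident deposits held at foreign banks 21.0; capital account: sale of embassy land to a foreign government 6.3, debt forgiveness received from foreign official creditors 17.0; secondary income: official development assistance provided to other countries 34.8, personal remittances sent abroad by immigrant workers 24.9.)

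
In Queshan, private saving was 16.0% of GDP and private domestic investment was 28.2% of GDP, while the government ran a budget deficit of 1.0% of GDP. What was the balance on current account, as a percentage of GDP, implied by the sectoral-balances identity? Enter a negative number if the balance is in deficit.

By the sectoral-balances identity, CA = (S_private - I) + (T - G).
Private balance = 16.0 - 28.2 = -12.2
Government balance (T - G) = -1.0
CA = -12.2 + (-1.0) = -13.2

-13.2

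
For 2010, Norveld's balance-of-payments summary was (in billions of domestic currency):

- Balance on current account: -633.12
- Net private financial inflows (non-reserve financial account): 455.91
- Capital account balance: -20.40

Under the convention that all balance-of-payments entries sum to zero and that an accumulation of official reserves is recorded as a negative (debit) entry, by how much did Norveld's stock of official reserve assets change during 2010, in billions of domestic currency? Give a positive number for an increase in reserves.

-197.61

Official reserve transactions balance = -((-633.12) + (-20.40) + 455.91) = 197.61
An accumulation of reserves is recorded as a debit (negative entry), so the change in the stock of reserves is the negative of that balance.
Change in official reserves = -(197.61) = -197.61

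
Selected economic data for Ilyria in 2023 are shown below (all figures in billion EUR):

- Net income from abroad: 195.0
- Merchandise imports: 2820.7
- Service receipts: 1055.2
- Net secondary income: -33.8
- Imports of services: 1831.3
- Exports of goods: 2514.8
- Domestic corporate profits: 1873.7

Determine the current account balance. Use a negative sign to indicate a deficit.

Goods balance = 2514.8 - 2820.7 = -305.9
Services balance = 1055.2 - 1831.3 = -776.1
Trade balance (goods + services) = -305.9 + (-776.1) = -1082.0
Net primary income = 195.0
Net secondary income = -33.8
Current account = -1082.0 + 195.0 + (-33.8) = -920.8

-920.8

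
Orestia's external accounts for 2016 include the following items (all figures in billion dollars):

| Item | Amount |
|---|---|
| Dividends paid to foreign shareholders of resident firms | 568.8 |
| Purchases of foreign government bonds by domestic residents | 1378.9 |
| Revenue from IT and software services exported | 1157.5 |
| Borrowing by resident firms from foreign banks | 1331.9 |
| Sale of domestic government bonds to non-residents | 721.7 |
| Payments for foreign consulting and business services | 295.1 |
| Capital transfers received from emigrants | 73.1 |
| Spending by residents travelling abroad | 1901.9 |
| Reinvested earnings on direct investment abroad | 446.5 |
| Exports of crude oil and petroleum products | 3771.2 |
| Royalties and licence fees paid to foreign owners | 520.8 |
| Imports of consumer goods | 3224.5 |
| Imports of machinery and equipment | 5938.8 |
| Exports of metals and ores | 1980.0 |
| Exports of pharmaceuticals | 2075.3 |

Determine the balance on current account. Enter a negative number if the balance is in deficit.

-3019.4

Goods: -3224.5 + 3771.2 - 5938.8 + 2075.3 + 1980.0 = -1336.8
Services: -1901.9 + 1157.5 - 295.1 - 520.8 = -1560.3
Primary income: 446.5 - 568.8 = -122.3
Current account = (-1336.8) + (-1560.3) + (-122.3) = -3019.4
(Excluded from the current account — financial account: purchases of foreign government bonds by domestic residents 1378.9, borrowing by resident firms from foreign banks 1331.9, sale of domestic government bonds to non-residents 721.7; capital account: capital transfers received from emigrants 73.1.)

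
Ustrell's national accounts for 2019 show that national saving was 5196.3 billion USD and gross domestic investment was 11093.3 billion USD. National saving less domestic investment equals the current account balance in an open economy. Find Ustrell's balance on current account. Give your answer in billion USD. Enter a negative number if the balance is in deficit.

-5897.0

CA = S - I = 5196.3 - 11093.3 = -5897.0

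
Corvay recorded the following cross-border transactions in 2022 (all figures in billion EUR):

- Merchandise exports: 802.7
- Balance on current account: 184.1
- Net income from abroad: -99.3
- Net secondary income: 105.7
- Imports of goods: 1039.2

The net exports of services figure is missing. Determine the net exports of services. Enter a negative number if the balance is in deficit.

414.2

Current account = goods balance + services balance + net primary income + net secondary income
Sum of the known components = -230.1
Net exports of services = CA - (known components) = 184.1 - (-230.1) = 414.2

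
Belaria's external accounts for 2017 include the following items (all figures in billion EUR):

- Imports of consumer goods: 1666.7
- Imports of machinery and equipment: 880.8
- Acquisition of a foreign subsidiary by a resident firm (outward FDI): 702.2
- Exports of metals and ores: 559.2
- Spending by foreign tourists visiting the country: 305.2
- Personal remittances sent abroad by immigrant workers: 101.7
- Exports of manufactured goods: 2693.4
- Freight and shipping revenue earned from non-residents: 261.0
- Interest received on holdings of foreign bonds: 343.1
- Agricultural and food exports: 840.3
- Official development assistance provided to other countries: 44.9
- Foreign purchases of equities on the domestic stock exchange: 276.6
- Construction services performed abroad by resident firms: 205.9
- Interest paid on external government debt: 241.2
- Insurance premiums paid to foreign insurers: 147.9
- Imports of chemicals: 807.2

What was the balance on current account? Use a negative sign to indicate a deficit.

1317.7

Goods: -880.8 + 840.3 + 2693.4 + 559.2 - 807.2 - 1666.7 = 738.2
Services: 205.9 + 305.2 + 261.0 - 147.9 = 624.2
Primary income: -241.2 + 343.1 = 101.9
Secondary income: -101.7 - 44.9 = -146.6
Current account = 738.2 + 624.2 + 101.9 + (-146.6) = 1317.7
(Excluded from the current account — financial account: acquisition of a foreign subsidiary by a resident firm (outward FDI) 702.2, foreign purchases of equities on the domestic stock exchange 276.6.)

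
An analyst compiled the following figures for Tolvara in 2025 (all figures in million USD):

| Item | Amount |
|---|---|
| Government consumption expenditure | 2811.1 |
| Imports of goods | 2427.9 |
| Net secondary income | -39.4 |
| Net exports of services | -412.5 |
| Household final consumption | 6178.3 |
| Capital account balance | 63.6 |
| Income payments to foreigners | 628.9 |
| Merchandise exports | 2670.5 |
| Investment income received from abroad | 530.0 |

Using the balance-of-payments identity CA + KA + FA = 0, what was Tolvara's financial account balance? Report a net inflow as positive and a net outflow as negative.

244.6

Goods balance = 2670.5 - 2427.9 = 242.6
Services balance = -412.5
Trade balance (goods + services) = 242.6 + (-412.5) = -169.9
Net primary income = 530.0 - 628.9 = -98.9
Net secondary income = -39.4
Current account = -169.9 + (-98.9) + (-39.4) = -308.2
Financial account = -(-308.2 + 63.6) = 244.6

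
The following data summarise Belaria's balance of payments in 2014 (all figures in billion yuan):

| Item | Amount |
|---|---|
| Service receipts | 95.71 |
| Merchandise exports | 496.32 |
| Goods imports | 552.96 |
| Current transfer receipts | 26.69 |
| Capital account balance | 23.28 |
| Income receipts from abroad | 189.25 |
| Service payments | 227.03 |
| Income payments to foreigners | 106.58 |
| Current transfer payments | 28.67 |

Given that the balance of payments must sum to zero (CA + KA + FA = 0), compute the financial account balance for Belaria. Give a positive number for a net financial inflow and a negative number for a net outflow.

83.99

Goods balance = 496.32 - 552.96 = -56.64
Services balance = 95.71 - 227.03 = -131.32
Trade balance (goods + services) = -56.64 + (-131.32) = -187.96
Net primary income = 189.25 - 106.58 = 82.67
Net secondary income = 26.69 - 28.67 = -1.98
Current account = -187.96 + 82.67 + (-1.98) = -107.27
Financial account = -(-107.27 + 23.28) = 83.99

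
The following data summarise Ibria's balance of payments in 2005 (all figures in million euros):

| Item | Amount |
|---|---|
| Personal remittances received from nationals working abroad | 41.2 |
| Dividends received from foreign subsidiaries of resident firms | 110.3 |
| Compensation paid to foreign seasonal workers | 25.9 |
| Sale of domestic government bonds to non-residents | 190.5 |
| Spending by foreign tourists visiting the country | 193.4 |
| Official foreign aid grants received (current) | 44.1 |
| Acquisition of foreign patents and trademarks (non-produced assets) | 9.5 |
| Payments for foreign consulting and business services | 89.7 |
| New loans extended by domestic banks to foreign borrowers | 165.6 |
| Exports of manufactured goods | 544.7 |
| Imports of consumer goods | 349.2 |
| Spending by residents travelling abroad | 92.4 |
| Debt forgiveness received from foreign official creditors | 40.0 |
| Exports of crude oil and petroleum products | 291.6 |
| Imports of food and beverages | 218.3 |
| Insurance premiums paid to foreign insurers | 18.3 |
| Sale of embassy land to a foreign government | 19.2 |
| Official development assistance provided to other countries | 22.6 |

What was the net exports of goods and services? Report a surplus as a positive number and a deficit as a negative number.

Goods: -218.3 + 544.7 + 291.6 - 349.2 = 268.8
Services: -89.7 + 193.4 - 18.3 - 92.4 = -7.0
Trade balance = 268.8 + (-7.0) = 261.8
(Excluded from the trade balance — secondary income: personal remittances received from nationals working abroad 41.2, official foreign aid grants received (current) 44.1, official development assistance provided to other countries 22.6; primary income: dividends received from foreign subsidiaries of resident firms 110.3, compensation paid to foreign seasonal workers 25.9; financial account: sale of domestic government bonds to non-residents 190.5, new loans extended by domestic banks to foreign borrowers 165.6; capital account: acquisition of foreign patents and trademarks (non-produced assets) 9.5, debt forgiveness received from foreign official creditors 40.0, sale of embassy land to a foreign government 19.2.)

261.8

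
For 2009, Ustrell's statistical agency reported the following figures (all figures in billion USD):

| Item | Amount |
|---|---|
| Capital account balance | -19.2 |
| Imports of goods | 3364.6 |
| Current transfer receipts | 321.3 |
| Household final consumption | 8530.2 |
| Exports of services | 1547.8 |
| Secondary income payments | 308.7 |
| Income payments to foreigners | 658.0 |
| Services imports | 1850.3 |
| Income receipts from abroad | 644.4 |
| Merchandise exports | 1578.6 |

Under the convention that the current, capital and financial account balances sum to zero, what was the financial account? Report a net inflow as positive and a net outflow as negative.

2108.7

Goods balance = 1578.6 - 3364.6 = -1786.0
Services balance = 1547.8 - 1850.3 = -302.5
Trade balance (goods + services) = -1786.0 + (-302.5) = -2088.5
Net primary income = 644.4 - 658.0 = -13.6
Net secondary income = 321.3 - 308.7 = 12.6
Current account = -2088.5 + (-13.6) + 12.6 = -2089.5
Financial account = -(-2089.5 + (-19.2)) = 2108.7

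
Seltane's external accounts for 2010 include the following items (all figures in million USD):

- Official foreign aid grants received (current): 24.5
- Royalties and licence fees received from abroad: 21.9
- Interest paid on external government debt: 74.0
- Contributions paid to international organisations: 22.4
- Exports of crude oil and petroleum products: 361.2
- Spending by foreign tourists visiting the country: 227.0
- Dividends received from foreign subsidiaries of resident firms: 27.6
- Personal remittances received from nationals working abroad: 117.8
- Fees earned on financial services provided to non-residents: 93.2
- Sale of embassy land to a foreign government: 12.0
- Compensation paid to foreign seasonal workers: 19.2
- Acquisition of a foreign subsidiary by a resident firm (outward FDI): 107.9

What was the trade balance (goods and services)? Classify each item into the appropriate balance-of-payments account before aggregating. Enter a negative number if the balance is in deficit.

Goods: 361.2
Services: 227.0 + 21.9 + 93.2 = 342.1
Trade balance = 361.2 + 342.1 = 703.3
(Excluded from the trade balance — secondary income: official foreign aid grants received (current) 24.5, contributions paid to international organisations 22.4, personal remittances received from nationals working abroad 117.8; primary income: interest paid on external government debt 74.0, dividends received from foreign subsidiaries of resident firms 27.6, compensation paid to foreign seasonal workers 19.2; capital account: sale of embassy land to a foreign government 12.0; financial account: acquisition of a foreign subsidiary by a resident firm (outward FDI) 107.9.)

703.3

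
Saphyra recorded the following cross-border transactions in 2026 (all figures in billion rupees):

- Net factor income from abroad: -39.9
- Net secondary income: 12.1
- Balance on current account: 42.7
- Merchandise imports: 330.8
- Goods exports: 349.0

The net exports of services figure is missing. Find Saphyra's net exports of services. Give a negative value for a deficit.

Current account = goods balance + services balance + net primary income + net secondary income
Sum of the known components = -9.6
Net exports of services = CA - (known components) = 42.7 - (-9.6) = 52.3

52.3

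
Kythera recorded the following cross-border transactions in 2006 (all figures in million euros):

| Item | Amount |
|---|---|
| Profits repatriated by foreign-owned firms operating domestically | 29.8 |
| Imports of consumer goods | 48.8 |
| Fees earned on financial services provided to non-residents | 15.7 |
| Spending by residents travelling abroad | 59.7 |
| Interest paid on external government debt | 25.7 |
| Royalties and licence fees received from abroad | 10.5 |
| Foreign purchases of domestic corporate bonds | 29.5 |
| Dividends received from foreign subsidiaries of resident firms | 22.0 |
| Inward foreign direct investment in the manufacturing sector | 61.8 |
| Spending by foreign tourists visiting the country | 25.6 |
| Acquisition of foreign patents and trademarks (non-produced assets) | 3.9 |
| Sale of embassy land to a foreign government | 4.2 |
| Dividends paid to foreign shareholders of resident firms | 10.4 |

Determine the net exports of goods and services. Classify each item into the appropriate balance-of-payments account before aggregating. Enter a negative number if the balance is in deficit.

Goods: -48.8
Services: 10.5 + 15.7 + 25.6 - 59.7 = -7.9
Trade balance = -48.8 + (-7.9) = -56.7
(Excluded from the trade balance — primary income: profits repatriated by foreign-owned firms operating domestically 29.8, interest paid on external government debt 25.7, dividends received from foreign subsidiaries of resident firms 22.0, dividends paid to foreign shareholders of resident firms 10.4; financial account: foreign purchases of domestic corporate bonds 29.5, inward foreign direct investment in the manufacturing sector 61.8; capital account: acquisition of foreign patents and trademarks (non-produced assets) 3.9, sale of embassy land to a foreign government 4.2.)

-56.7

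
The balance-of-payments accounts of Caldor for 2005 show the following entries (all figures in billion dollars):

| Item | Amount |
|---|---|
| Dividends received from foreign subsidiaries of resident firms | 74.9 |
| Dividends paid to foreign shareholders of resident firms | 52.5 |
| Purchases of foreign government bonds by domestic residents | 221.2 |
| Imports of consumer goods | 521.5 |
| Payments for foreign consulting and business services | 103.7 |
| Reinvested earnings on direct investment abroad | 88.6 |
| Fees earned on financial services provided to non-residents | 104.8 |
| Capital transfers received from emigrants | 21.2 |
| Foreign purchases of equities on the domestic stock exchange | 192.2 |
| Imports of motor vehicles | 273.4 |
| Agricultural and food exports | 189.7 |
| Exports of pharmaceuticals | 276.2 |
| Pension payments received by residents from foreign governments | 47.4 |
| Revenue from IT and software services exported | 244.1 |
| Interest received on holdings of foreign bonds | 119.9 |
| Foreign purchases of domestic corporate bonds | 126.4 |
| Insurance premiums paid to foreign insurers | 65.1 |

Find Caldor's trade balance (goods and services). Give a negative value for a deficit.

-148.9

Goods: 189.7 + 276.2 - 521.5 - 273.4 = -329.0
Services: -65.1 - 103.7 + 244.1 + 104.8 = 180.1
Trade balance = -329.0 + 180.1 = -148.9
(Excluded from the trade balance — primary income: dividends received from foreign subsidiaries of resident firms 74.9, dividends paid to foreign shareholders of resident firms 52.5, reinvested earnings on direct investment abroad 88.6, interest received on holdings of foreign bonds 119.9; financial account: purchases of foreign government bonds by domestic residents 221.2, foreign purchases of equities on the domestic stock exchange 192.2, foreign purchases of domestic corporate bonds 126.4; capital account: capital transfers received from emigrants 21.2; secondary income: pension payments received by residents from foreign governments 47.4.)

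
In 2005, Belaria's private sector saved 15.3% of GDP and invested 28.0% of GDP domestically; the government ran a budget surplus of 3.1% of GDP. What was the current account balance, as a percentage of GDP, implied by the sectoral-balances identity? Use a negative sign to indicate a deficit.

By the sectoral-balances identity, CA = (S_private - I) + (T - G).
Private balance = 15.3 - 28.0 = -12.7
Government balance (T - G) = 3.1
CA = -12.7 + 3.1 = -9.6

-9.6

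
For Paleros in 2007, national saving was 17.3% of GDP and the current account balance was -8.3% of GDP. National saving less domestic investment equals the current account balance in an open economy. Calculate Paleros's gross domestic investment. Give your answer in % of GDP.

25.6

I = S - CA = 17.3 - (-8.3) = 25.6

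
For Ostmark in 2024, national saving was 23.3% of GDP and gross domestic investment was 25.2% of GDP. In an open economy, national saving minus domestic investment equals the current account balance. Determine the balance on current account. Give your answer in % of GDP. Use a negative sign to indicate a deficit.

S - I = CA (net lending to the rest of the world).
CA = S - I = 23.3 - 25.2 = -1.9

-1.9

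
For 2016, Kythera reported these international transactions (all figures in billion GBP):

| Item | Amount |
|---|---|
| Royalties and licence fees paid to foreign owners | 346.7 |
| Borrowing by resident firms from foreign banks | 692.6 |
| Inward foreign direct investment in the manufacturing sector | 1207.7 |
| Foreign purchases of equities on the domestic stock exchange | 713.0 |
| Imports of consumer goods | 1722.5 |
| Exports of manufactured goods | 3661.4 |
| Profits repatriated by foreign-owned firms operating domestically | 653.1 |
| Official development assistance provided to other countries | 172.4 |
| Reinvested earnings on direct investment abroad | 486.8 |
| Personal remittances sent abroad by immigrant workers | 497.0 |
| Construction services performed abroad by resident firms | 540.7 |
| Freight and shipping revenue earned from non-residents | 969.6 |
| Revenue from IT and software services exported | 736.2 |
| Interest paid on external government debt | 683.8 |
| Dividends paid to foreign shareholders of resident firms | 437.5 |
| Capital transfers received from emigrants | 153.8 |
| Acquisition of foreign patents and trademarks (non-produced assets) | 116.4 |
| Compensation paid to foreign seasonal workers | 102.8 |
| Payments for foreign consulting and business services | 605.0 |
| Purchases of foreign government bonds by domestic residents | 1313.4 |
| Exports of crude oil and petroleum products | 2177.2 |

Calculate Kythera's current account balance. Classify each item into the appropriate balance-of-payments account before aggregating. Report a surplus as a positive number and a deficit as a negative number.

Goods: 3661.4 - 1722.5 + 2177.2 = 4116.1
Services: -346.7 - 605.0 + 540.7 + 969.6 + 736.2 = 1294.8
Primary income: -653.1 - 683.8 - 437.5 + 486.8 - 102.8 = -1390.4
Secondary income: -497.0 - 172.4 = -669.4
Current account = 4116.1 + 1294.8 + (-1390.4) + (-669.4) = 3351.1
(Excluded from the current account — financial account: borrowing by resident firms from foreign banks 692.6, inward foreign direct investment in the manufacturing sector 1207.7, foreign purchases of equities on the domestic stock exchange 713.0, purchases of foreign government bonds by domestic residents 1313.4; capital account: capital transfers received from emigrants 153.8, acquisition of foreign patents and trademarks (non-produced assets) 116.4.)

3351.1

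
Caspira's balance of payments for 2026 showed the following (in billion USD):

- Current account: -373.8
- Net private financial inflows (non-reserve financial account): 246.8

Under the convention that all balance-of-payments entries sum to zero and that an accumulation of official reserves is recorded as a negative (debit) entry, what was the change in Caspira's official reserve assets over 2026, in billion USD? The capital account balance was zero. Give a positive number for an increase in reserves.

Official reserve transactions balance = -((-373.8) + 246.8) = 127.0
An accumulation of reserves is recorded as a debit (negative entry), so the change in the stock of reserves is the negative of that balance.
Change in official reserves = -(127.0) = -127.0

-127.0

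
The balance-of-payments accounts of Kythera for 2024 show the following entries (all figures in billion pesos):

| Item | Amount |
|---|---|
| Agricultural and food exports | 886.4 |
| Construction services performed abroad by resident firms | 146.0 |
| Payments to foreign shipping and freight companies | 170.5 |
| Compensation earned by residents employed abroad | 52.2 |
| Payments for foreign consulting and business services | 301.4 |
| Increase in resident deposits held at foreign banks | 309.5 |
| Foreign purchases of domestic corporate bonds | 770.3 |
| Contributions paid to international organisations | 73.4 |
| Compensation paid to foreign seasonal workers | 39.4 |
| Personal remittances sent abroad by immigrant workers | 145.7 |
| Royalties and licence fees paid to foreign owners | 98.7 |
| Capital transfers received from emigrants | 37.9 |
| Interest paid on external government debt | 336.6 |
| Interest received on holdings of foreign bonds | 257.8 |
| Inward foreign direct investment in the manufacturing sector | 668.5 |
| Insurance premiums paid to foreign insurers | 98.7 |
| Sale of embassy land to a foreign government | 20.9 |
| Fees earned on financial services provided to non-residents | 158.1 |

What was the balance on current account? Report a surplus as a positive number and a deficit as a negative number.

Goods: 886.4
Services: -301.4 - 98.7 + 146.0 + 158.1 - 170.5 - 98.7 = -365.2
Primary income: -336.6 + 52.2 - 39.4 + 257.8 = -66.0
Secondary income: -73.4 - 145.7 = -219.1
Current account = 886.4 + (-365.2) + (-66.0) + (-219.1) = 236.1
(Excluded from the current account — financial account: increase in resident deposits held at foreign banks 309.5, foreign purchases of domestic corporate bonds 770.3, inward foreign direct investment in the manufacturing sector 668.5; capital account: capital transfers received from emigrants 37.9, sale of embassy land to a foreign government 20.9.)

236.1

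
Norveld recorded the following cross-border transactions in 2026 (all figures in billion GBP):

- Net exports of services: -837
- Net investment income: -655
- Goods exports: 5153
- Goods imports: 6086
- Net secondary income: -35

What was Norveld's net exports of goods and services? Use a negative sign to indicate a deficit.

Goods balance = 5153 - 6086 = -933
Services balance = -837
Trade balance (goods + services) = -933 + (-837) = -1770

-1770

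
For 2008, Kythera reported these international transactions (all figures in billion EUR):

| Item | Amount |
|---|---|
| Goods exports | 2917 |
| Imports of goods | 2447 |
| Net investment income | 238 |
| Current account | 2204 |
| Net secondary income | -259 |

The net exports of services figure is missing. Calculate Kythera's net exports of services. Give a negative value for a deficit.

1755

Current account = goods balance + services balance + net primary income + net secondary income
Sum of the known components = 449
Net exports of services = CA - (known components) = 2204 - 449 = 1755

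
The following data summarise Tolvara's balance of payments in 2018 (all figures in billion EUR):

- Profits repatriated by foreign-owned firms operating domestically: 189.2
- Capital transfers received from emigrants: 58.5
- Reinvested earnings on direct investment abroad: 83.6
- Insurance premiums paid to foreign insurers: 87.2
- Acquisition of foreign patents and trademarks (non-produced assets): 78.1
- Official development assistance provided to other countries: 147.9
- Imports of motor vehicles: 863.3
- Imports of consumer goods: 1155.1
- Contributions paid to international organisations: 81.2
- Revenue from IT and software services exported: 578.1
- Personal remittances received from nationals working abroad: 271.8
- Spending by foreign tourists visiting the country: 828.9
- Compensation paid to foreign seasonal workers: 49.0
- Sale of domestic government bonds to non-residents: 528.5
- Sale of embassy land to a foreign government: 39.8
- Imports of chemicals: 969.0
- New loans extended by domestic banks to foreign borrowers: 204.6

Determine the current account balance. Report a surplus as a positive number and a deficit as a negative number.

Goods: -863.3 - 969.0 - 1155.1 = -2987.4
Services: 578.1 - 87.2 + 828.9 = 1319.8
Primary income: 83.6 - 189.2 - 49.0 = -154.6
Secondary income: 271.8 - 81.2 - 147.9 = 42.7
Current account = (-2987.4) + 1319.8 + (-154.6) + 42.7 = -1779.5
(Excluded from the current account — capital account: capital transfers received from emigrants 58.5, acquisition of foreign patents and trademarks (non-produced assets) 78.1, sale of embassy land to a foreign government 39.8; financial account: sale of domestic government bonds to non-residents 528.5, new loans extended by domestic banks to foreign borrowers 204.6.)

-1779.5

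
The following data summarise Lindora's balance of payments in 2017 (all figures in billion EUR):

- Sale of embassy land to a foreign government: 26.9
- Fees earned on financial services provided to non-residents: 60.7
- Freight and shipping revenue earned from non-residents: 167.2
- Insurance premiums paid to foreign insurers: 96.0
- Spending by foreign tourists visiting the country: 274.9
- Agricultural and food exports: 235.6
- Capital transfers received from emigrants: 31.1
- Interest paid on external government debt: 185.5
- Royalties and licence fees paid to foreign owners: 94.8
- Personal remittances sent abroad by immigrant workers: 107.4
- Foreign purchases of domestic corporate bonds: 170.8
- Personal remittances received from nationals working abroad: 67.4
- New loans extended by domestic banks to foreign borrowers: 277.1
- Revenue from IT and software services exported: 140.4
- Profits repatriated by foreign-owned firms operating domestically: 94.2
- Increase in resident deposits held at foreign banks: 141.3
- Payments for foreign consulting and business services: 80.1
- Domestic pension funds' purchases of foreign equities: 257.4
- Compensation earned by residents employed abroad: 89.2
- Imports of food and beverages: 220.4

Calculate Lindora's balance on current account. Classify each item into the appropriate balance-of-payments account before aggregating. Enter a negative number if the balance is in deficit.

Goods: -220.4 + 235.6 = 15.2
Services: 167.2 - 94.8 - 80.1 - 96.0 + 140.4 + 274.9 + 60.7 = 372.3
Primary income: -185.5 - 94.2 + 89.2 = -190.5
Secondary income: 67.4 - 107.4 = -40.0
Current account = 15.2 + 372.3 + (-190.5) + (-40.0) = 157.0
(Excluded from the current account — capital account: sale of embassy land to a foreign government 26.9, capital transfers received from emigrants 31.1; financial account: foreign purchases of domestic corporate bonds 170.8, new loans extended by domestic banks to foreign borrowers 277.1, increase in resident deposits held at foreign banks 141.3, domestic pension funds' purchases of foreign equities 257.4.)

157.0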